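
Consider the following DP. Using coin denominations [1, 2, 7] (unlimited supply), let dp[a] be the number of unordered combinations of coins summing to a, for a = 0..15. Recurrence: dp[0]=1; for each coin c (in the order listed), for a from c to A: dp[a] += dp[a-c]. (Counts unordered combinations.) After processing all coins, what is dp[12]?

after  coin     0     1     2     3     4     5     6     7     8     9    10    11    12    13    14    15
          1     1     1     1     1     1     1     1     1     1     1     1     1     1     1     1     1
          2     1     1     2     2     3     3     4     4     5     5     6     6     7     7     8     8
          7     1     1     2     2     3     3     4     5     6     7     8     9    10    11    13    14

10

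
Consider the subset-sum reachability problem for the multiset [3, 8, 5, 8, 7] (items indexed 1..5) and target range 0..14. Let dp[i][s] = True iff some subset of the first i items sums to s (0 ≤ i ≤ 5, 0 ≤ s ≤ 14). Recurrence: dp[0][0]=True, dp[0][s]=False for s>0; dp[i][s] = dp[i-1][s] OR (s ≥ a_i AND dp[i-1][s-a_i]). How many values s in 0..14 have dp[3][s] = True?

6

i\s   0   1   2   3   4   5   6   7   8   9  10  11  12  13  14
  0   T   F   F   F   F   F   F   F   F   F   F   F   F   F   F
  1   T   F   F   T   F   F   F   F   F   F   F   F   F   F   F
  2   T   F   F   T   F   F   F   F   T   F   F   T   F   F   F
  3   T   F   F   T   F   T   F   F   T   F   F   T   F   T   F
  4   T   F   F   T   F   T   F   F   T   F   F   T   F   T   F
  5   T   F   F   T   F   T   F   T   T   F   T   T   T   T   F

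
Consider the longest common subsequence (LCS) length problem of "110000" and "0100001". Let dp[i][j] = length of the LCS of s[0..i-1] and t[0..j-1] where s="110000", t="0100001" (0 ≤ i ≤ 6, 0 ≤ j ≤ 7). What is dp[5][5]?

4

   ''  0  1  0  0  0  0  1
''  0  0  0  0  0  0  0  0
 1  0  0  1  1  1  1  1  1
 1  0  0  1  1  1  1  1  2
 0  0  1  1  2  2  2  2  2
 0  0  1  1  2  3  3  3  3
 0  0  1  1  2  3  4  4  4
 0  0  1  1  2  3  4  5  5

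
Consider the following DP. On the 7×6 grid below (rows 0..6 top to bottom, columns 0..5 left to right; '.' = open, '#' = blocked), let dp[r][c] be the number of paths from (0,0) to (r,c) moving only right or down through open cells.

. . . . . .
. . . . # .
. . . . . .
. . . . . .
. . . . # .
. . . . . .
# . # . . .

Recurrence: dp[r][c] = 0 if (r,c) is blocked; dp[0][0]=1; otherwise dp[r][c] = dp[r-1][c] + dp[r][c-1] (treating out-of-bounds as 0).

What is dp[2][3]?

10

r\c   0   1   2   3   4   5
  0   1   1   1   1   1   1
  1   1   2   3   4   0   1
  2   1   3   6  10  10  11
  3   1   4  10  20  30  41
  4   1   5  15  35   0  41
  5   1   6  21  56  56  97
  6   0   6   0  56 112 209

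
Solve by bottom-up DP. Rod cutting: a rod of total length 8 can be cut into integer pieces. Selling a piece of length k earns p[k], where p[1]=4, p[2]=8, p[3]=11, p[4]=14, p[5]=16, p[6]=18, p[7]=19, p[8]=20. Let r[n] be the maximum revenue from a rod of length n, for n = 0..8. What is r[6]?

24

   n    0    1    2    3    4    5    6    7    8
r[n]    0    4    8   12   16   20   24   28   32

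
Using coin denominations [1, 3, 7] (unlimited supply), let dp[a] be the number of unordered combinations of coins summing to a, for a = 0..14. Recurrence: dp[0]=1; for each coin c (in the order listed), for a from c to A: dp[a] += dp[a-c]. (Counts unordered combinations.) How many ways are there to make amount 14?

after  coin     0     1     2     3     4     5     6     7     8     9    10    11    12    13    14
          1     1     1     1     1     1     1     1     1     1     1     1     1     1     1     1
          3     1     1     1     2     2     2     3     3     3     4     4     4     5     5     5
          7     1     1     1     2     2     2     3     4     4     5     6     6     7     8     9

9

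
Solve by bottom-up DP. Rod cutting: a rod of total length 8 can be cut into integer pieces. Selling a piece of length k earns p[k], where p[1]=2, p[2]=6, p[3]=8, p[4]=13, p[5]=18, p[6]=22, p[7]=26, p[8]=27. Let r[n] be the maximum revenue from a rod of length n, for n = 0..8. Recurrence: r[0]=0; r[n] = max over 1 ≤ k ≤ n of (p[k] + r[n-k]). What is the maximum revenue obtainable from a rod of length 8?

   n    0    1    2    3    4    5    6    7    8
r[n]    0    2    6    8   13   18   22   26   28

28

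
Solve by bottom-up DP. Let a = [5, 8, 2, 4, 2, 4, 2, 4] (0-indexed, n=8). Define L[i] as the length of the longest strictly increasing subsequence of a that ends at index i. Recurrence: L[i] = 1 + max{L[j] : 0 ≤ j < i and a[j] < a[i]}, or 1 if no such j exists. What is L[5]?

   i    0    1    2    3    4    5    6    7
a[i]    5    8    2    4    2    4    2    4
L[i]    1    2    1    2    1    2    1    2

2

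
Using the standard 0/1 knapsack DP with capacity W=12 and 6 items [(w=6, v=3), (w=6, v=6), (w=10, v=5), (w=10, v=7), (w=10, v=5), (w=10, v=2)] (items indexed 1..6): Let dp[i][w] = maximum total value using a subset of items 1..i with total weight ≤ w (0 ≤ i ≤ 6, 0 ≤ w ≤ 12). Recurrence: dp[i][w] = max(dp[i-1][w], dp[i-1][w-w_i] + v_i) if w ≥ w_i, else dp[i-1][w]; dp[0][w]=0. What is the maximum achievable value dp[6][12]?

9

i\w   0   1   2   3   4   5   6   7   8   9  10  11  12
  0   0   0   0   0   0   0   0   0   0   0   0   0   0
  1   0   0   0   0   0   0   3   3   3   3   3   3   3
  2   0   0   0   0   0   0   6   6   6   6   6   6   9
  3   0   0   0   0   0   0   6   6   6   6   6   6   9
  4   0   0   0   0   0   0   6   6   6   6   7   7   9
  5   0   0   0   0   0   0   6   6   6   6   7   7   9
  6   0   0   0   0   0   0   6   6   6   6   7   7   9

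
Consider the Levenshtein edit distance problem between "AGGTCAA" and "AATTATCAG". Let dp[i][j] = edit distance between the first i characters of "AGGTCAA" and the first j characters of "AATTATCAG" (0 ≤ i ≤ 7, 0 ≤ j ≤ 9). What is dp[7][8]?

   ''  A  A  T  T  A  T  C  A  G
''  0  1  2  3  4  5  6  7  8  9
 A  1  0  1  2  3  4  5  6  7  8
 G  2  1  1  2  3  4  5  6  7  7
 G  3  2  2  2  3  4  5  6  7  7
 T  4  3  3  2  2  3  4  5  6  7
 C  5  4  4  3  3  3  4  4  5  6
 A  6  5  4  4  4  3  4  5  4  5
 A  7  6  5  5  5  4  4  5  5  5

5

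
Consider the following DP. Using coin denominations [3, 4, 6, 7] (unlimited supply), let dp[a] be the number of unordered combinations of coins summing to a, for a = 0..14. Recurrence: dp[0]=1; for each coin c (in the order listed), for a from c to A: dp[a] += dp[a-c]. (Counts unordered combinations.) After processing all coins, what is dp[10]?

3

after  coin     0     1     2     3     4     5     6     7     8     9    10    11    12    13    14
          3     1     0     0     1     0     0     1     0     0     1     0     0     1     0     0
          4     1     0     0     1     1     0     1     1     1     1     1     1     2     1     1
          6     1     0     0     1     1     0     2     1     1     2     2     1     4     2     2
          7     1     0     0     1     1     0     2     2     1     2     3     2     4     4     4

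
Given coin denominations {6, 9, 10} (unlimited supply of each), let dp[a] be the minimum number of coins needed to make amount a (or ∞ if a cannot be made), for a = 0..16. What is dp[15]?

2

 a  0  1  2  3  4  5  6  7  8  9 10 11 12 13 14 15 16
dp  0  -  -  -  -  -  1  -  -  1  1  -  2  -  -  2  2
(- denotes ∞ / unreachable)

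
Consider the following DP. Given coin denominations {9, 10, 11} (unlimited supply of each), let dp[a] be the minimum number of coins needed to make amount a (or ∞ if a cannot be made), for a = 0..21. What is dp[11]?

1

 a  0  1  2  3  4  5  6  7  8  9 10 11 12 13 14 15 16 17 18 19 20 21
dp  0  -  -  -  -  -  -  -  -  1  1  1  -  -  -  -  -  -  2  2  2  2
(- denotes ∞ / unreachable)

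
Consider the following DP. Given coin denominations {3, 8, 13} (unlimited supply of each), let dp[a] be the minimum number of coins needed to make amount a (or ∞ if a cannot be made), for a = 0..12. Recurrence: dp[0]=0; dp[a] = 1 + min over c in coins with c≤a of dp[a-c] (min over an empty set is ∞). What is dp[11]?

 a  0  1  2  3  4  5  6  7  8  9 10 11 12
dp  0  -  -  1  -  -  2  -  1  3  -  2  4
(- denotes ∞ / unreachable)

2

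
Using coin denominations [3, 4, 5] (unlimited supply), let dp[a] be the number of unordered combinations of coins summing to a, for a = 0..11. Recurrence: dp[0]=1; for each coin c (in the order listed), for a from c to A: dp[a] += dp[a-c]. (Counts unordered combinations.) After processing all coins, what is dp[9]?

after  coin     0     1     2     3     4     5     6     7     8     9    10    11
          3     1     0     0     1     0     0     1     0     0     1     0     0
          4     1     0     0     1     1     0     1     1     1     1     1     1
          5     1     0     0     1     1     1     1     1     2     2     2     2

2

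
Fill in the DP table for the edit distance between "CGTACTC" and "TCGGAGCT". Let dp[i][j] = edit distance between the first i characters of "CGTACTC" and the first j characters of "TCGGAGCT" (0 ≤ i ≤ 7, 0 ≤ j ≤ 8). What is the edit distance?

   ''  T  C  G  G  A  G  C  T
''  0  1  2  3  4  5  6  7  8
 C  1  1  1  2  3  4  5  6  7
 G  2  2  2  1  2  3  4  5  6
 T  3  2  3  2  2  3  4  5  5
 A  4  3  3  3  3  2  3  4  5
 C  5  4  3  4  4  3  3  3  4
 T  6  5  4  4  5  4  4  4  3
 C  7  6  5  5  5  5  5  4  4

4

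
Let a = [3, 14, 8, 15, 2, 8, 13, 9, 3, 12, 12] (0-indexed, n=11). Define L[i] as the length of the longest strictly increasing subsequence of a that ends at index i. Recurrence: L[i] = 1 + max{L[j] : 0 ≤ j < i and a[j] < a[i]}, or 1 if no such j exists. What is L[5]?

2

   i    0    1    2    3    4    5    6    7    8    9   10
a[i]    3   14    8   15    2    8   13    9    3   12   12
L[i]    1    2    2    3    1    2    3    3    2    4    4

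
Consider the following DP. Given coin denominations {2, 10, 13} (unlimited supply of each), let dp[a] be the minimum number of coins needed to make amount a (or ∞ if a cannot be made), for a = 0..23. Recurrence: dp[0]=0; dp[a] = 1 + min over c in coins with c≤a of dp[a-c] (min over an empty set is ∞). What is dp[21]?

5

 a  0  1  2  3  4  5  6  7  8  9 10 11 12 13 14 15 16 17 18 19 20 21 22 23
dp  0  -  1  -  2  -  3  -  4  -  1  -  2  1  3  2  4  3  5  4  2  5  3  2
(- denotes ∞ / unreachable)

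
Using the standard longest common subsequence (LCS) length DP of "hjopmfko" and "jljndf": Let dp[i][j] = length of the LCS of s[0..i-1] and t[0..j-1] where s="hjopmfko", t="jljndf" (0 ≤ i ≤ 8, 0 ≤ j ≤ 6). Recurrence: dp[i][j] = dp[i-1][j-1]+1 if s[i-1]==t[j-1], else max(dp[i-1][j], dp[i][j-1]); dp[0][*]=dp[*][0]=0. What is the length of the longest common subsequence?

2

   ''  j  l  j  n  d  f
''  0  0  0  0  0  0  0
 h  0  0  0  0  0  0  0
 j  0  1  1  1  1  1  1
 o  0  1  1  1  1  1  1
 p  0  1  1  1  1  1  1
 m  0  1  1  1  1  1  1
 f  0  1  1  1  1  1  2
 k  0  1  1  1  1  1  2
 o  0  1  1  1  1  1  2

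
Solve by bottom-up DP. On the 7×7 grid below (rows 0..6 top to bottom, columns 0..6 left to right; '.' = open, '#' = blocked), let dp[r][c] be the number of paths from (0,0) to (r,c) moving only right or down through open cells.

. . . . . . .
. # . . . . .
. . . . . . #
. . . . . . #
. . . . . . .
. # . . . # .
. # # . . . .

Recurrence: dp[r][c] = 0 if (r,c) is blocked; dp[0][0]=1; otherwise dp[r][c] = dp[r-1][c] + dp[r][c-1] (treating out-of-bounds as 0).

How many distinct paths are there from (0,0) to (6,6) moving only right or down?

r\c   0   1   2   3   4   5   6
  0   1   1   1   1   1   1   1
  1   1   0   1   2   3   4   5
  2   1   1   2   4   7  11   0
  3   1   2   4   8  15  26   0
  4   1   3   7  15  30  56  56
  5   1   0   7  22  52   0  56
  6   1   0   0  22  74  74 130

130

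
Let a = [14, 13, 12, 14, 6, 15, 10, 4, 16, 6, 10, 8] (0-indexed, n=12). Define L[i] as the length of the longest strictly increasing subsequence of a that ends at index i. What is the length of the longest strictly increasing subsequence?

   i    0    1    2    3    4    5    6    7    8    9   10   11
a[i]   14   13   12   14    6   15   10    4   16    6   10    8
L[i]    1    1    1    2    1    3    2    1    4    2    3    3

4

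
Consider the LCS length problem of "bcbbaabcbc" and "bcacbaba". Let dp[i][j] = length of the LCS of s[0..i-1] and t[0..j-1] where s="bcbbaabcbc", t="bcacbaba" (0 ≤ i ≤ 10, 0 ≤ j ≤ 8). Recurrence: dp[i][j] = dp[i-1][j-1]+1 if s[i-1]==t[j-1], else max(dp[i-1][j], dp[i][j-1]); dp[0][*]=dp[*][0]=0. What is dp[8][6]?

   ''  b  c  a  c  b  a  b  a
''  0  0  0  0  0  0  0  0  0
 b  0  1  1  1  1  1  1  1  1
 c  0  1  2  2  2  2  2  2  2
 b  0  1  2  2  2  3  3  3  3
 b  0  1  2  2  2  3  3  4  4
 a  0  1  2  3  3  3  4  4  5
 a  0  1  2  3  3  3  4  4  5
 b  0  1  2  3  3  4  4  5  5
 c  0  1  2  3  4  4  4  5  5
 b  0  1  2  3  4  5  5  5  5
 c  0  1  2  3  4  5  5  5  5

4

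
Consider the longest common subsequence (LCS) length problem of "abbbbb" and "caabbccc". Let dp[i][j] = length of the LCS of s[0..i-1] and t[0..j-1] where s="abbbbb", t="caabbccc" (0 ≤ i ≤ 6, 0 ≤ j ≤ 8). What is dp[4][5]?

   ''  c  a  a  b  b  c  c  c
''  0  0  0  0  0  0  0  0  0
 a  0  0  1  1  1  1  1  1  1
 b  0  0  1  1  2  2  2  2  2
 b  0  0  1  1  2  3  3  3  3
 b  0  0  1  1  2  3  3  3  3
 b  0  0  1  1  2  3  3  3  3
 b  0  0  1  1  2  3  3  3  3

3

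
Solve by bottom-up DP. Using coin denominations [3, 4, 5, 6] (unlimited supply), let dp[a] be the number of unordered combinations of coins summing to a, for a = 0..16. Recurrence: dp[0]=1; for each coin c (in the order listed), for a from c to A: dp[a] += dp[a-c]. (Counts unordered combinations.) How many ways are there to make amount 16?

after  coin     0     1     2     3     4     5     6     7     8     9    10    11    12    13    14    15    16
          3     1     0     0     1     0     0     1     0     0     1     0     0     1     0     0     1     0
          4     1     0     0     1     1     0     1     1     1     1     1     1     2     1     1     2     2
          5     1     0     0     1     1     1     1     1     2     2     2     2     3     3     3     4     4
          6     1     0     0     1     1     1     2     1     2     3     3     3     5     4     5     7     7

7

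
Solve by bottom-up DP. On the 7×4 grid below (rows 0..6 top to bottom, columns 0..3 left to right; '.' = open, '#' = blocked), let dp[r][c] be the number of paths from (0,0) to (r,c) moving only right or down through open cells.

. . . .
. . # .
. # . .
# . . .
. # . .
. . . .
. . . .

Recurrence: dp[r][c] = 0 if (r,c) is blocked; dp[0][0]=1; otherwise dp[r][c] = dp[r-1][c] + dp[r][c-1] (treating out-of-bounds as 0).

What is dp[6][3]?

1

r\c   0   1   2   3
  0   1   1   1   1
  1   1   2   0   1
  2   1   0   0   1
  3   0   0   0   1
  4   0   0   0   1
  5   0   0   0   1
  6   0   0   0   1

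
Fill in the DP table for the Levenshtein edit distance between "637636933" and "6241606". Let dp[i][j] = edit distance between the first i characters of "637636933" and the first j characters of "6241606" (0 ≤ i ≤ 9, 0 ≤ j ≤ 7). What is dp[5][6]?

4

   ''  6  2  4  1  6  0  6
''  0  1  2  3  4  5  6  7
 6  1  0  1  2  3  4  5  6
 3  2  1  1  2  3  4  5  6
 7  3  2  2  2  3  4  5  6
 6  4  3  3  3  3  3  4  5
 3  5  4  4  4  4  4  4  5
 6  6  5  5  5  5  4  5  4
 9  7  6  6  6  6  5  5  5
 3  8  7  7  7  7  6  6  6
 3  9  8  8  8  8  7  7  7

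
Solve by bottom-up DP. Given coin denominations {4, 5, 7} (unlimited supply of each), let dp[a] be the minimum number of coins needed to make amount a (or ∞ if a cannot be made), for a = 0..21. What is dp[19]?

3

 a  0  1  2  3  4  5  6  7  8  9 10 11 12 13 14 15 16 17 18 19 20 21
dp  0  -  -  -  1  1  -  1  2  2  2  2  2  3  2  3  3  3  3  3  4  3
(- denotes ∞ / unreachable)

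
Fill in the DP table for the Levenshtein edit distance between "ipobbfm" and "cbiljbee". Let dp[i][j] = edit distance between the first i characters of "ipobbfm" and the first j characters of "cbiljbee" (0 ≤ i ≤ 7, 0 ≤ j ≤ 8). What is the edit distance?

   ''  c  b  i  l  j  b  e  e
''  0  1  2  3  4  5  6  7  8
 i  1  1  2  2  3  4  5  6  7
 p  2  2  2  3  3  4  5  6  7
 o  3  3  3  3  4  4  5  6  7
 b  4  4  3  4  4  5  4  5  6
 b  5  5  4  4  5  5  5  5  6
 f  6  6  5  5  5  6  6  6  6
 m  7  7  6  6  6  6  7  7  7

7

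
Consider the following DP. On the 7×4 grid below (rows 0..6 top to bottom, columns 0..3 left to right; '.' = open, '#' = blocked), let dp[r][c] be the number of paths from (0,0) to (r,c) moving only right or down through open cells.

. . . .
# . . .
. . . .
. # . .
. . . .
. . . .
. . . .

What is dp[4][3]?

12

r\c   0   1   2   3
  0   1   1   1   1
  1   0   1   2   3
  2   0   1   3   6
  3   0   0   3   9
  4   0   0   3  12
  5   0   0   3  15
  6   0   0   3  18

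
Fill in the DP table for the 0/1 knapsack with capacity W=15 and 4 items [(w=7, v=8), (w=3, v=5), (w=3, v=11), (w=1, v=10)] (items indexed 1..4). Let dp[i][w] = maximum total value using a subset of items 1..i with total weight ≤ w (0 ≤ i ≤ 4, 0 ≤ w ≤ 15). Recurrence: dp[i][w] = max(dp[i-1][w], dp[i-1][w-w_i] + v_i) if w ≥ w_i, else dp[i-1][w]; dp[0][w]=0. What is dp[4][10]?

i\w   0   1   2   3   4   5   6   7   8   9  10  11  12  13  14  15
  0   0   0   0   0   0   0   0   0   0   0   0   0   0   0   0   0
  1   0   0   0   0   0   0   0   8   8   8   8   8   8   8   8   8
  2   0   0   0   5   5   5   5   8   8   8  13  13  13  13  13  13
  3   0   0   0  11  11  11  16  16  16  16  19  19  19  24  24  24
  4   0  10  10  11  21  21  21  26  26  26  26  29  29  29  34  34

26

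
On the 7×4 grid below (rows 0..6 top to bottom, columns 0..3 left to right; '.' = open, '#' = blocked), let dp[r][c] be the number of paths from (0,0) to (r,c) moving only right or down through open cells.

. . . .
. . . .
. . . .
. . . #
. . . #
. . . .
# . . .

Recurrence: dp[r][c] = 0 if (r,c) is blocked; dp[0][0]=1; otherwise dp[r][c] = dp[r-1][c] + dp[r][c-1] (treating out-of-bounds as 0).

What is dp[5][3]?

21

r\c   0   1   2   3
  0   1   1   1   1
  1   1   2   3   4
  2   1   3   6  10
  3   1   4  10   0
  4   1   5  15   0
  5   1   6  21  21
  6   0   6  27  48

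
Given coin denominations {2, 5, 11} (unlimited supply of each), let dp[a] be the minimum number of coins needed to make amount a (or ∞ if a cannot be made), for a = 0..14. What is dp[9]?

 a  0  1  2  3  4  5  6  7  8  9 10 11 12 13 14
dp  0  -  1  -  2  1  3  2  4  3  2  1  3  2  4
(- denotes ∞ / unreachable)

3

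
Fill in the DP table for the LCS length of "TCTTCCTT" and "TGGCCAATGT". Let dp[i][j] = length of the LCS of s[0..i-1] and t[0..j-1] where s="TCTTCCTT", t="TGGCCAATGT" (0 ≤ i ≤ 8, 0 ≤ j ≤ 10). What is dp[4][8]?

   ''  T  G  G  C  C  A  A  T  G  T
''  0  0  0  0  0  0  0  0  0  0  0
 T  0  1  1  1  1  1  1  1  1  1  1
 C  0  1  1  1  2  2  2  2  2  2  2
 T  0  1  1  1  2  2  2  2  3  3  3
 T  0  1  1  1  2  2  2  2  3  3  4
 C  0  1  1  1  2  3  3  3  3  3  4
 C  0  1  1  1  2  3  3  3  3  3  4
 T  0  1  1  1  2  3  3  3  4  4  4
 T  0  1  1  1  2  3  3  3  4  4  5

3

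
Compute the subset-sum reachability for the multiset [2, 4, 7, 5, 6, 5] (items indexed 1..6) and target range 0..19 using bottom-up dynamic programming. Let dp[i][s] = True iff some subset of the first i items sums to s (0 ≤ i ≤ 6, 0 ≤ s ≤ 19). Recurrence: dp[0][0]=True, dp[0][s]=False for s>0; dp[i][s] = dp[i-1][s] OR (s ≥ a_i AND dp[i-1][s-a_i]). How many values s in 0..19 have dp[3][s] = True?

8

i\s   0   1   2   3   4   5   6   7   8   9  10  11  12  13  14  15  16  17  18  19
  0   T   F   F   F   F   F   F   F   F   F   F   F   F   F   F   F   F   F   F   F
  1   T   F   T   F   F   F   F   F   F   F   F   F   F   F   F   F   F   F   F   F
  2   T   F   T   F   T   F   T   F   F   F   F   F   F   F   F   F   F   F   F   F
  3   T   F   T   F   T   F   T   T   F   T   F   T   F   T   F   F   F   F   F   F
  4   T   F   T   F   T   T   T   T   F   T   F   T   T   T   T   F   T   F   T   F
  5   T   F   T   F   T   T   T   T   T   T   T   T   T   T   T   T   T   T   T   T
  6   T   F   T   F   T   T   T   T   T   T   T   T   T   T   T   T   T   T   T   T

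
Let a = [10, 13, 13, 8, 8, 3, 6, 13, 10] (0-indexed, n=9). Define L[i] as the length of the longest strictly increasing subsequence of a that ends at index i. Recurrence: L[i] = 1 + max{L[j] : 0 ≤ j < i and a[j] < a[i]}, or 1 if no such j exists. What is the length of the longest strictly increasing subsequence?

   i    0    1    2    3    4    5    6    7    8
a[i]   10   13   13    8    8    3    6   13   10
L[i]    1    2    2    1    1    1    2    3    3

3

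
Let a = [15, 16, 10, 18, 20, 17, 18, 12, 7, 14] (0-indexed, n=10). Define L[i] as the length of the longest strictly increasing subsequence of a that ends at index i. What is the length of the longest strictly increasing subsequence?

   i    0    1    2    3    4    5    6    7    8    9
a[i]   15   16   10   18   20   17   18   12    7   14
L[i]    1    2    1    3    4    3    4    2    1    3

4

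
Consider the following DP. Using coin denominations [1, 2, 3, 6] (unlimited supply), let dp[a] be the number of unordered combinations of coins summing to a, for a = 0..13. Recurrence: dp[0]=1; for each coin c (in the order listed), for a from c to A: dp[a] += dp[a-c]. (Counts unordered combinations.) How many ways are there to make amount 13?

after  coin     0     1     2     3     4     5     6     7     8     9    10    11    12    13
          1     1     1     1     1     1     1     1     1     1     1     1     1     1     1
          2     1     1     2     2     3     3     4     4     5     5     6     6     7     7
          3     1     1     2     3     4     5     7     8    10    12    14    16    19    21
          6     1     1     2     3     4     5     8     9    12    15    18    21    27    30

30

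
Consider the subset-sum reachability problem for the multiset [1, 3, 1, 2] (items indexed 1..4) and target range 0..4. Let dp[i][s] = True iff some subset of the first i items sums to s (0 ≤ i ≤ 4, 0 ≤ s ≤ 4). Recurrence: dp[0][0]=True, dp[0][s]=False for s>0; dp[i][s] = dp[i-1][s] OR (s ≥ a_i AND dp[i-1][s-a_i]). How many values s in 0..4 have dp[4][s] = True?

i\s   0   1   2   3   4
  0   T   F   F   F   F
  1   T   T   F   F   F
  2   T   T   F   T   T
  3   T   T   T   T   T
  4   T   T   T   T   T

5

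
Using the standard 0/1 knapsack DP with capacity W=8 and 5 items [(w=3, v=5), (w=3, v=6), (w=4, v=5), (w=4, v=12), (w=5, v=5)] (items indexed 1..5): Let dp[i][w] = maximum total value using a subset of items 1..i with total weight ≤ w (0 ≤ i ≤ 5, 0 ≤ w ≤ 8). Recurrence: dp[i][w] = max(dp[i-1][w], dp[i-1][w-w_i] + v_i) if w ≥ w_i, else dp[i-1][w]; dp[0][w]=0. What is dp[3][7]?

11

i\w   0   1   2   3   4   5   6   7   8
  0   0   0   0   0   0   0   0   0   0
  1   0   0   0   5   5   5   5   5   5
  2   0   0   0   6   6   6  11  11  11
  3   0   0   0   6   6   6  11  11  11
  4   0   0   0   6  12  12  12  18  18
  5   0   0   0   6  12  12  12  18  18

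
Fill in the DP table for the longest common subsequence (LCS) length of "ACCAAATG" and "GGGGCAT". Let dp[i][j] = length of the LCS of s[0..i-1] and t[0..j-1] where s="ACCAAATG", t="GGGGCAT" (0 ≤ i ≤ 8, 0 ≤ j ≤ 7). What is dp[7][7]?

3

   ''  G  G  G  G  C  A  T
''  0  0  0  0  0  0  0  0
 A  0  0  0  0  0  0  1  1
 C  0  0  0  0  0  1  1  1
 C  0  0  0  0  0  1  1  1
 A  0  0  0  0  0  1  2  2
 A  0  0  0  0  0  1  2  2
 A  0  0  0  0  0  1  2  2
 T  0  0  0  0  0  1  2  3
 G  0  1  1  1  1  1  2  3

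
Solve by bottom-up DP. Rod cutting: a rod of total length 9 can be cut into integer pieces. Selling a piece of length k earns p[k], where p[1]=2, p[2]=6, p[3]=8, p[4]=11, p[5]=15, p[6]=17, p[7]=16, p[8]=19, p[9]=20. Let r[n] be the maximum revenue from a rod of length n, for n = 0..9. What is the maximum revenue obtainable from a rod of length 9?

27

   n    0    1    2    3    4    5    6    7    8    9
r[n]    0    2    6    8   12   15   18   21   24   27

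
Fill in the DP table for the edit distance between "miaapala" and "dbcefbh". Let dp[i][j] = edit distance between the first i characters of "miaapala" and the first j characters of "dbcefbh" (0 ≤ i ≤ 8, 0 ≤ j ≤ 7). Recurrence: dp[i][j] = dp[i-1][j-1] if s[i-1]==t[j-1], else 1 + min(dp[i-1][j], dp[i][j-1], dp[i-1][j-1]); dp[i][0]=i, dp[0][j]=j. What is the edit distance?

8

   ''  d  b  c  e  f  b  h
''  0  1  2  3  4  5  6  7
 m  1  1  2  3  4  5  6  7
 i  2  2  2  3  4  5  6  7
 a  3  3  3  3  4  5  6  7
 a  4  4  4  4  4  5  6  7
 p  5  5  5  5  5  5  6  7
 a  6  6  6  6  6  6  6  7
 l  7  7  7  7  7  7  7  7
 a  8  8  8  8  8  8  8  8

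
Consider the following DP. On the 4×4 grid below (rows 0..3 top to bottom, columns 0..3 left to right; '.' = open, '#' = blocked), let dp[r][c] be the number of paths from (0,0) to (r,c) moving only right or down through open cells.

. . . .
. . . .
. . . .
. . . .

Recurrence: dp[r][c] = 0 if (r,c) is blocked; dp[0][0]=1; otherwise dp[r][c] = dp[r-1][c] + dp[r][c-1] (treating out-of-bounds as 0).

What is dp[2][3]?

10

r\c   0   1   2   3
  0   1   1   1   1
  1   1   2   3   4
  2   1   3   6  10
  3   1   4  10  20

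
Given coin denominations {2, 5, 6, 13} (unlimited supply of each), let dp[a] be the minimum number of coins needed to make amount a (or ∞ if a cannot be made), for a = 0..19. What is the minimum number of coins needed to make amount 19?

2

 a  0  1  2  3  4  5  6  7  8  9 10 11 12 13 14 15 16 17 18 19
dp  0  -  1  -  2  1  1  2  2  3  2  2  2  1  3  2  3  3  2  2
(- denotes ∞ / unreachable)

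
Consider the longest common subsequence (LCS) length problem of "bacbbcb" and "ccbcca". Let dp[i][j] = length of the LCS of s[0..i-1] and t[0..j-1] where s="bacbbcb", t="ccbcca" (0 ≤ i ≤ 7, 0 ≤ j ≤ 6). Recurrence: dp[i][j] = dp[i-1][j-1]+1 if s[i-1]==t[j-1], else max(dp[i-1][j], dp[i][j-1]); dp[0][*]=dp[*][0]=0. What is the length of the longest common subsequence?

3

   ''  c  c  b  c  c  a
''  0  0  0  0  0  0  0
 b  0  0  0  1  1  1  1
 a  0  0  0  1  1  1  2
 c  0  1  1  1  2  2  2
 b  0  1  1  2  2  2  2
 b  0  1  1  2  2  2  2
 c  0  1  2  2  3  3  3
 b  0  1  2  3  3  3  3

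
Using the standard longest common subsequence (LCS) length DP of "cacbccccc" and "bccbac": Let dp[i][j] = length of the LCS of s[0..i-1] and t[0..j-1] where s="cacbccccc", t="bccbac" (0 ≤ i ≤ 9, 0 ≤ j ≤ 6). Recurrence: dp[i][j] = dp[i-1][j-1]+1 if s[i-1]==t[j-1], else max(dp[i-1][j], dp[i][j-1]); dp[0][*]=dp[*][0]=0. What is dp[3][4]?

   ''  b  c  c  b  a  c
''  0  0  0  0  0  0  0
 c  0  0  1  1  1  1  1
 a  0  0  1  1  1  2  2
 c  0  0  1  2  2  2  3
 b  0  1  1  2  3  3  3
 c  0  1  2  2  3  3  4
 c  0  1  2  3  3  3  4
 c  0  1  2  3  3  3  4
 c  0  1  2  3  3  3  4
 c  0  1  2  3  3  3  4

2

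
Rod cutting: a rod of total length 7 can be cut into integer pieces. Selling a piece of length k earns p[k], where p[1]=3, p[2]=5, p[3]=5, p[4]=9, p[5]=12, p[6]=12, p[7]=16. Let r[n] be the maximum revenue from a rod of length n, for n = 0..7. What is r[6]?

   n    0    1    2    3    4    5    6    7
r[n]    0    3    6    9   12   15   18   21

18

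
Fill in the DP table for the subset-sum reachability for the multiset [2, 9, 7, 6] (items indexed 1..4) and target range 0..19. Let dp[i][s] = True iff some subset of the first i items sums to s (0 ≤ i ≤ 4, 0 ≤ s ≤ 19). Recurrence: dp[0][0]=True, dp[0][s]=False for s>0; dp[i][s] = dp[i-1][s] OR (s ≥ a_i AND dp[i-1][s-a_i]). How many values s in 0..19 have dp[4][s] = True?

i\s   0   1   2   3   4   5   6   7   8   9  10  11  12  13  14  15  16  17  18  19
  0   T   F   F   F   F   F   F   F   F   F   F   F   F   F   F   F   F   F   F   F
  1   T   F   T   F   F   F   F   F   F   F   F   F   F   F   F   F   F   F   F   F
  2   T   F   T   F   F   F   F   F   F   T   F   T   F   F   F   F   F   F   F   F
  3   T   F   T   F   F   F   F   T   F   T   F   T   F   F   F   F   T   F   T   F
  4   T   F   T   F   F   F   T   T   T   T   F   T   F   T   F   T   T   T   T   F

12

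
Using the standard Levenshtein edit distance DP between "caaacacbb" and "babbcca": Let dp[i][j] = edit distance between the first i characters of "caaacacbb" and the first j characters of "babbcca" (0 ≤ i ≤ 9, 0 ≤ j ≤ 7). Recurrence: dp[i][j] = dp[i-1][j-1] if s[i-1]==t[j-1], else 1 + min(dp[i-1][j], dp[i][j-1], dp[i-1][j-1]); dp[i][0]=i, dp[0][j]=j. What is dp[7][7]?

5

   ''  b  a  b  b  c  c  a
''  0  1  2  3  4  5  6  7
 c  1  1  2  3  4  4  5  6
 a  2  2  1  2  3  4  5  5
 a  3  3  2  2  3  4  5  5
 a  4  4  3  3  3  4  5  5
 c  5  5  4  4  4  3  4  5
 a  6  6  5  5  5  4  4  4
 c  7  7  6  6  6  5  4  5
 b  8  7  7  6  6  6  5  5
 b  9  8  8  7  6  7  6  6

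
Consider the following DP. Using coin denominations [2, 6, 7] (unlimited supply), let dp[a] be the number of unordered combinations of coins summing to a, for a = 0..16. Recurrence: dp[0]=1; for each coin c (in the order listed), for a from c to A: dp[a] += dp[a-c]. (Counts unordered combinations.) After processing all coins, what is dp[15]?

2

after  coin     0     1     2     3     4     5     6     7     8     9    10    11    12    13    14    15    16
          2     1     0     1     0     1     0     1     0     1     0     1     0     1     0     1     0     1
          6     1     0     1     0     1     0     2     0     2     0     2     0     3     0     3     0     3
          7     1     0     1     0     1     0     2     1     2     1     2     1     3     2     4     2     4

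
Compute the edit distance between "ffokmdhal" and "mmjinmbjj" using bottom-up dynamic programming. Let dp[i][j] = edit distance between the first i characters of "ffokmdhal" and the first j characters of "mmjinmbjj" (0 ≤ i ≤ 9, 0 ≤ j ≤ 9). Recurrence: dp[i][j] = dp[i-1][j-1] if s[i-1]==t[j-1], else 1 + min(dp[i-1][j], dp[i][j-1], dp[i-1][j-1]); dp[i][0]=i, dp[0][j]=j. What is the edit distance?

   ''  m  m  j  i  n  m  b  j  j
''  0  1  2  3  4  5  6  7  8  9
 f  1  1  2  3  4  5  6  7  8  9
 f  2  2  2  3  4  5  6  7  8  9
 o  3  3  3  3  4  5  6  7  8  9
 k  4  4  4  4  4  5  6  7  8  9
 m  5  4  4  5  5  5  5  6  7  8
 d  6  5  5  5  6  6  6  6  7  8
 h  7  6  6  6  6  7  7  7  7  8
 a  8  7  7  7  7  7  8  8  8  8
 l  9  8  8  8  8  8  8  9  9  9

9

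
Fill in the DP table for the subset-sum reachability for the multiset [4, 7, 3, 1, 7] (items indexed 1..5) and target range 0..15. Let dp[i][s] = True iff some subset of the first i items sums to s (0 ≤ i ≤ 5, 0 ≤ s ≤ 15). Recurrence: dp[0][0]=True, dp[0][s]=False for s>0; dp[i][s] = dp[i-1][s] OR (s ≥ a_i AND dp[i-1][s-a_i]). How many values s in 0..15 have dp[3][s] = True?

i\s   0   1   2   3   4   5   6   7   8   9  10  11  12  13  14  15
  0   T   F   F   F   F   F   F   F   F   F   F   F   F   F   F   F
  1   T   F   F   F   T   F   F   F   F   F   F   F   F   F   F   F
  2   T   F   F   F   T   F   F   T   F   F   F   T   F   F   F   F
  3   T   F   F   T   T   F   F   T   F   F   T   T   F   F   T   F
  4   T   T   F   T   T   T   F   T   T   F   T   T   T   F   T   T
  5   T   T   F   T   T   T   F   T   T   F   T   T   T   F   T   T

7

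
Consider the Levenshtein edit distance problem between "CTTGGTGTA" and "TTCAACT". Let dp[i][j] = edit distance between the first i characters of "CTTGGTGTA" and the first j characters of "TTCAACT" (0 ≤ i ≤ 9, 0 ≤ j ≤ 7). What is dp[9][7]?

   ''  T  T  C  A  A  C  T
''  0  1  2  3  4  5  6  7
 C  1  1  2  2  3  4  5  6
 T  2  1  1  2  3  4  5  5
 T  3  2  1  2  3  4  5  5
 G  4  3  2  2  3  4  5  6
 G  5  4  3  3  3  4  5  6
 T  6  5  4  4  4  4  5  5
 G  7  6  5  5  5  5  5  6
 T  8  7  6  6  6  6  6  5
 A  9  8  7  7  6  6  7  6

6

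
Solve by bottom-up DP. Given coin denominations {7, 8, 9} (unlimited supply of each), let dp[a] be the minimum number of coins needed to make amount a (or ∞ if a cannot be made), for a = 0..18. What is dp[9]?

 a  0  1  2  3  4  5  6  7  8  9 10 11 12 13 14 15 16 17 18
dp  0  -  -  -  -  -  -  1  1  1  -  -  -  -  2  2  2  2  2
(- denotes ∞ / unreachable)

1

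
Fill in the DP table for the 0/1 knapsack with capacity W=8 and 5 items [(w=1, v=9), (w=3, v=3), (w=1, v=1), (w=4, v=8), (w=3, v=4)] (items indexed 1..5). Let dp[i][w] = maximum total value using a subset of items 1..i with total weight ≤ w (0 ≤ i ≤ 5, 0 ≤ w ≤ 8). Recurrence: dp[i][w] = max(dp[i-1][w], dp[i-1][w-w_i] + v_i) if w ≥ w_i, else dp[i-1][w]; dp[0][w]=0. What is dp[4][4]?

12

i\w   0   1   2   3   4   5   6   7   8
  0   0   0   0   0   0   0   0   0   0
  1   0   9   9   9   9   9   9   9   9
  2   0   9   9   9  12  12  12  12  12
  3   0   9  10  10  12  13  13  13  13
  4   0   9  10  10  12  17  18  18  20
  5   0   9  10  10  13  17  18  18  21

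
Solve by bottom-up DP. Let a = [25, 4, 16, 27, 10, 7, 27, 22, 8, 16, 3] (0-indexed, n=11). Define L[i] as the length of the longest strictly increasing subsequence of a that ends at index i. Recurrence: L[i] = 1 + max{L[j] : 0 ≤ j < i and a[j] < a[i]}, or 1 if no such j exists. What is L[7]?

   i    0    1    2    3    4    5    6    7    8    9   10
a[i]   25    4   16   27   10    7   27   22    8   16    3
L[i]    1    1    2    3    2    2    3    3    3    4    1

3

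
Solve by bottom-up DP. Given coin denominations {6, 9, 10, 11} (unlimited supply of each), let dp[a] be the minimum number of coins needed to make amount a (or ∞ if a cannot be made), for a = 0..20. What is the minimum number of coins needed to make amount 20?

2

 a  0  1  2  3  4  5  6  7  8  9 10 11 12 13 14 15 16 17 18 19 20
dp  0  -  -  -  -  -  1  -  -  1  1  1  2  -  -  2  2  2  2  2  2
(- denotes ∞ / unreachable)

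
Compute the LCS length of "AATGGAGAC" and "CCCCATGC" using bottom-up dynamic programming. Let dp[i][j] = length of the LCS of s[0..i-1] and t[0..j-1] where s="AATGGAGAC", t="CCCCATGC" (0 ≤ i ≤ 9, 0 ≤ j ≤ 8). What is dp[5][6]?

   ''  C  C  C  C  A  T  G  C
''  0  0  0  0  0  0  0  0  0
 A  0  0  0  0  0  1  1  1  1
 A  0  0  0  0  0  1  1  1  1
 T  0  0  0  0  0  1  2  2  2
 G  0  0  0  0  0  1  2  3  3
 G  0  0  0  0  0  1  2  3  3
 A  0  0  0  0  0  1  2  3  3
 G  0  0  0  0  0  1  2  3  3
 A  0  0  0  0  0  1  2  3  3
 C  0  1  1  1  1  1  2  3  4

2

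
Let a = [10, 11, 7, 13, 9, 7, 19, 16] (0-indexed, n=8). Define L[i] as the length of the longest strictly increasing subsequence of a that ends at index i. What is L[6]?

4

   i    0    1    2    3    4    5    6    7
a[i]   10   11    7   13    9    7   19   16
L[i]    1    2    1    3    2    1    4    4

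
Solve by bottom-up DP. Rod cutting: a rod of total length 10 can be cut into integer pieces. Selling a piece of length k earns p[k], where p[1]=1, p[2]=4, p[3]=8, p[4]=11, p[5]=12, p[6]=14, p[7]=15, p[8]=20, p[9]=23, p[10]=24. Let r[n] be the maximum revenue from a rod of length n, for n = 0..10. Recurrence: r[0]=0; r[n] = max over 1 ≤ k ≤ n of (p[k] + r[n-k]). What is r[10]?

27

   n    0    1    2    3    4    5    6    7    8    9   10
r[n]    0    1    4    8   11   12   16   19   22   24   27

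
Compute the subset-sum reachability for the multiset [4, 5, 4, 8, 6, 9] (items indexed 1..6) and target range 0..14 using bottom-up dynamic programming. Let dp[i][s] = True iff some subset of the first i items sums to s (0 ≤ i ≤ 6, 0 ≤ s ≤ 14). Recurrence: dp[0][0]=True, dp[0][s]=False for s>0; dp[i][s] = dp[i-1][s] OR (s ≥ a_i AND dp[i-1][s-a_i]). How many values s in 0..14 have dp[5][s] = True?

i\s   0   1   2   3   4   5   6   7   8   9  10  11  12  13  14
  0   T   F   F   F   F   F   F   F   F   F   F   F   F   F   F
  1   T   F   F   F   T   F   F   F   F   F   F   F   F   F   F
  2   T   F   F   F   T   T   F   F   F   T   F   F   F   F   F
  3   T   F   F   F   T   T   F   F   T   T   F   F   F   T   F
  4   T   F   F   F   T   T   F   F   T   T   F   F   T   T   F
  5   T   F   F   F   T   T   T   F   T   T   T   T   T   T   T
  6   T   F   F   F   T   T   T   F   T   T   T   T   T   T   T

11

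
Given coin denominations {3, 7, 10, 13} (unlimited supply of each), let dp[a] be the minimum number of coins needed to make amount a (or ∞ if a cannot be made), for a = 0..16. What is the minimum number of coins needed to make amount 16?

2

 a  0  1  2  3  4  5  6  7  8  9 10 11 12 13 14 15 16
dp  0  -  -  1  -  -  2  1  -  3  1  -  4  1  2  5  2
(- denotes ∞ / unreachable)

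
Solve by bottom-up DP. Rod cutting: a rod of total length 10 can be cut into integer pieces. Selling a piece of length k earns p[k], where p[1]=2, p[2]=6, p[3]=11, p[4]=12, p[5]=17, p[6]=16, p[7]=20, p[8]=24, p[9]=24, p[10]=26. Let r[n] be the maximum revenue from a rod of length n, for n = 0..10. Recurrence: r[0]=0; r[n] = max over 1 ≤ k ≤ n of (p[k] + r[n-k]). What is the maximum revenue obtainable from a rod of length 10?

35

   n    0    1    2    3    4    5    6    7    8    9   10
r[n]    0    2    6   11   13   17   22   24   28   33   35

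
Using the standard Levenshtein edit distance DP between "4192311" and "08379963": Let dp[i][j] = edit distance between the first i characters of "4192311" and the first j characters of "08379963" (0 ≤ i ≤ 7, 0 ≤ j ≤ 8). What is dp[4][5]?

5

   ''  0  8  3  7  9  9  6  3
''  0  1  2  3  4  5  6  7  8
 4  1  1  2  3  4  5  6  7  8
 1  2  2  2  3  4  5  6  7  8
 9  3  3  3  3  4  4  5  6  7
 2  4  4  4  4  4  5  5  6  7
 3  5  5  5  4  5  5  6  6  6
 1  6  6  6  5  5  6  6  7  7
 1  7  7  7  6  6  6  7  7  8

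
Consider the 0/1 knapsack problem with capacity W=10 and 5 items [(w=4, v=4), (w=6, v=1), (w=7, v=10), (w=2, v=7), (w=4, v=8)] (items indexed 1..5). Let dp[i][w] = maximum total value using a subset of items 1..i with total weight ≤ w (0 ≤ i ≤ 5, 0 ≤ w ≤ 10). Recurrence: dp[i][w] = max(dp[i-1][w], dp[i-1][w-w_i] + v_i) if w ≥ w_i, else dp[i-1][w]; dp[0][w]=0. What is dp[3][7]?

i\w   0   1   2   3   4   5   6   7   8   9  10
  0   0   0   0   0   0   0   0   0   0   0   0
  1   0   0   0   0   4   4   4   4   4   4   4
  2   0   0   0   0   4   4   4   4   4   4   5
  3   0   0   0   0   4   4   4  10  10  10  10
  4   0   0   7   7   7   7  11  11  11  17  17
  5   0   0   7   7   8   8  15  15  15  17  19

10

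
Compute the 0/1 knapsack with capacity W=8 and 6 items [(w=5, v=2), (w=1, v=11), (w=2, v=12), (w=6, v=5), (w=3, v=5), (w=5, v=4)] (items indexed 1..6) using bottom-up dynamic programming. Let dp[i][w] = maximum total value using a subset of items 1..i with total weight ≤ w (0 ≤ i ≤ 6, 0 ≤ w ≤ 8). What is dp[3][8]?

25

i\w   0   1   2   3   4   5   6   7   8
  0   0   0   0   0   0   0   0   0   0
  1   0   0   0   0   0   2   2   2   2
  2   0  11  11  11  11  11  13  13  13
  3   0  11  12  23  23  23  23  23  25
  4   0  11  12  23  23  23  23  23  25
  5   0  11  12  23  23  23  28  28  28
  6   0  11  12  23  23  23  28  28  28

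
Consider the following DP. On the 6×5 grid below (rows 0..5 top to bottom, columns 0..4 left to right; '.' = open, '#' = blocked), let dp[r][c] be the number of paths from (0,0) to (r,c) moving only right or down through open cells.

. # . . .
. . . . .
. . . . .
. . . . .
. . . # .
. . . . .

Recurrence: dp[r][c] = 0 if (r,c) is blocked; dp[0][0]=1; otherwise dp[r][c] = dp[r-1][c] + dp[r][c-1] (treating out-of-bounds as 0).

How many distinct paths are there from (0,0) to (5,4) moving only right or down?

r\c   0   1   2   3   4
  0   1   0   0   0   0
  1   1   1   1   1   1
  2   1   2   3   4   5
  3   1   3   6  10  15
  4   1   4  10   0  15
  5   1   5  15  15  30

30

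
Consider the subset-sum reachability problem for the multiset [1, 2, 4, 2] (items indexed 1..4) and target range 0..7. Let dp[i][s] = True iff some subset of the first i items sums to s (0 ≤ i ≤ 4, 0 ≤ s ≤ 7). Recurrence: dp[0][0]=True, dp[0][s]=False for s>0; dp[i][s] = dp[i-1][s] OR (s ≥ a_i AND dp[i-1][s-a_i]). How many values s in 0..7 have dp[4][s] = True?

8

i\s   0   1   2   3   4   5   6   7
  0   T   F   F   F   F   F   F   F
  1   T   T   F   F   F   F   F   F
  2   T   T   T   T   F   F   F   F
  3   T   T   T   T   T   T   T   T
  4   T   T   T   T   T   T   T   T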